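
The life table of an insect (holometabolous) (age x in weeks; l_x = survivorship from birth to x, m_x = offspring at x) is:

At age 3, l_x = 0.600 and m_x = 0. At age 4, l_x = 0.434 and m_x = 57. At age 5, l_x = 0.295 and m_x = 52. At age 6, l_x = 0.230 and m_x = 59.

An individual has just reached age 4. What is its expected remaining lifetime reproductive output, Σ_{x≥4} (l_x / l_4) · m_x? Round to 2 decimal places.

123.61

l_4 = 0.434. Conditional survival from age 4 to x is l_x / l_4.
  x=4: (0.434/0.434) × 57 = 57.0000
  x=5: (0.295/0.434) × 52 = 35.3456
  x=6: (0.230/0.434) × 59 = 31.2673
Sum = 57.0000 + 35.3456 + 31.2673 = 123.6129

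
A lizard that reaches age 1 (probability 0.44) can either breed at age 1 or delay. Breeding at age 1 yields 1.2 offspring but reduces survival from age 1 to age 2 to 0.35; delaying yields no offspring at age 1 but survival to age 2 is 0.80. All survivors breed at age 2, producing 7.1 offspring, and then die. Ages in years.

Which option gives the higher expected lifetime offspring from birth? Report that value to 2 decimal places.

2.50

breed at age 1: R₀ = 0.44 × (1.2 + 0.35 × 7.1) = 0.44 × 3.6850 = 1.6214
delay to age 2: R₀ = 0.44 × (0.80 × 7.1) = 0.44 × 5.6800 = 2.4992
Higher: delay to age 2 (2.4992).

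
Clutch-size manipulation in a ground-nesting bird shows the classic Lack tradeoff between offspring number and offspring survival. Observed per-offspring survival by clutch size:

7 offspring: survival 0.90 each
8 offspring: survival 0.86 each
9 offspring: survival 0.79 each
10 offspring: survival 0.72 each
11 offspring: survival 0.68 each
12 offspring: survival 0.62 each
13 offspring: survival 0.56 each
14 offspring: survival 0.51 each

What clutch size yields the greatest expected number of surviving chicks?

Expected surviving chicks = c × s(c):
  c=7: 7 × 0.90 = 6.300
  c=8: 8 × 0.86 = 6.880
  c=9: 9 × 0.79 = 7.110
  c=10: 10 × 0.72 = 7.200
  c=11: 11 × 0.68 = 7.480
  c=12: 12 × 0.62 = 7.440
  c=13: 13 × 0.56 = 7.280
  c=14: 14 × 0.51 = 7.140
Maximum at c = 11 (7.480 surviving chicks).

11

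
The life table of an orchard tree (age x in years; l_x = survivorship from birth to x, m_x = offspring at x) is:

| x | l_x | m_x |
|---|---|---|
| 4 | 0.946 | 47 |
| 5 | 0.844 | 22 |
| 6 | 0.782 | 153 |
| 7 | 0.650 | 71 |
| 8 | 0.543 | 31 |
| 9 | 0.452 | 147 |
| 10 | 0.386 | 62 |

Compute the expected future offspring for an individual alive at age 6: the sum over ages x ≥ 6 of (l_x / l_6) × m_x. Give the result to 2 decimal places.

l_6 = 0.782. Conditional survival from age 6 to x is l_x / l_6.
  x=6: (0.782/0.782) × 153 = 153.0000
  x=7: (0.650/0.782) × 71 = 59.0153
  x=8: (0.543/0.782) × 31 = 21.5256
  x=9: (0.452/0.782) × 147 = 84.9668
  x=10: (0.386/0.782) × 62 = 30.6036
Sum = 153.0000 + 59.0153 + 21.5256 + 84.9668 + 30.6036 = 349.1113

349.11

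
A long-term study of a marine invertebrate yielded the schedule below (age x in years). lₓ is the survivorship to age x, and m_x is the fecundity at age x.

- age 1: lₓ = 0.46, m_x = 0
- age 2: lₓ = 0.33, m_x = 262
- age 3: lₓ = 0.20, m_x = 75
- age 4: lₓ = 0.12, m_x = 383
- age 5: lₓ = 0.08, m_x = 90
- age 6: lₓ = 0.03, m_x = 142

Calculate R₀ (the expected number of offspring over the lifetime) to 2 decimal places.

R₀ = Σ lₓ m_x:
  age 1: 0.46 × 0 = 0.0000
  age 2: 0.33 × 262 = 86.4600
  age 3: 0.20 × 75 = 15.0000
  age 4: 0.12 × 383 = 45.9600
  age 5: 0.08 × 90 = 7.2000
  age 6: 0.03 × 142 = 4.2600
R₀ = 0.0000 + 86.4600 + 15.0000 + 45.9600 + 7.2000 + 4.2600 = 158.8800

158.88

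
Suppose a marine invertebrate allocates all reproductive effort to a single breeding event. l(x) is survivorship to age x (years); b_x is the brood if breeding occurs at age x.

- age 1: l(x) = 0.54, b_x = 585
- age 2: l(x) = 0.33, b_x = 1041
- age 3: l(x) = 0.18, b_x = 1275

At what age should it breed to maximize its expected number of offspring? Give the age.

2

Expected offspring if breeding at age x = l(x) × b_x:
  age 1: 0.54 × 585 = 315.900
  age 2: 0.33 × 1041 = 343.530
  age 3: 0.18 × 1275 = 229.500
Maximum at age 2 (343.530).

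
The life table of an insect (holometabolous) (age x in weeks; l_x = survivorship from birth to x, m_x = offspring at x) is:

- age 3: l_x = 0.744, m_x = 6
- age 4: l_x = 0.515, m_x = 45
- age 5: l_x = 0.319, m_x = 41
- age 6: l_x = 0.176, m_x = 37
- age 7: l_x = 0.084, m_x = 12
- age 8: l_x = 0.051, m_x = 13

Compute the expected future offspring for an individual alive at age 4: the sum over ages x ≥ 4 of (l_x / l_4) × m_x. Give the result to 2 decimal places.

l_4 = 0.515. Conditional survival from age 4 to x is l_x / l_4.
  x=4: (0.515/0.515) × 45 = 45.0000
  x=5: (0.319/0.515) × 41 = 25.3961
  x=6: (0.176/0.515) × 37 = 12.6447
  x=7: (0.084/0.515) × 12 = 1.9573
  x=8: (0.051/0.515) × 13 = 1.2874
Sum = 45.0000 + 25.3961 + 12.6447 + 1.9573 + 1.2874 = 86.2854

86.29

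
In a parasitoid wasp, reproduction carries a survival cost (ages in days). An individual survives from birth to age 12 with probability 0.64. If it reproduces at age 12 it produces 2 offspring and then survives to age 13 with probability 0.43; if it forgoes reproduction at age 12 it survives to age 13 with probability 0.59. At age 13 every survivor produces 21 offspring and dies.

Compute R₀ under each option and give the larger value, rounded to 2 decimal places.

7.93

breed at age 12: R₀ = 0.64 × (2 + 0.43 × 21) = 0.64 × 11.0300 = 7.0592
delay to age 13: R₀ = 0.64 × (0.59 × 21) = 0.64 × 12.3900 = 7.9296
Higher: delay to age 13 (7.9296).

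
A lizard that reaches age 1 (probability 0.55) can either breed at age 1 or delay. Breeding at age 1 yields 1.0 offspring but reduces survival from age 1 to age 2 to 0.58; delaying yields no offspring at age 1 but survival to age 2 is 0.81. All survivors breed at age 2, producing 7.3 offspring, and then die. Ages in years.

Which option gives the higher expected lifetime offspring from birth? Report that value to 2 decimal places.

3.25

breed at age 1: R₀ = 0.55 × (1.0 + 0.58 × 7.3) = 0.55 × 5.2340 = 2.8787
delay to age 2: R₀ = 0.55 × (0.81 × 7.3) = 0.55 × 5.9130 = 3.2522
Higher: delay to age 2 (3.2522).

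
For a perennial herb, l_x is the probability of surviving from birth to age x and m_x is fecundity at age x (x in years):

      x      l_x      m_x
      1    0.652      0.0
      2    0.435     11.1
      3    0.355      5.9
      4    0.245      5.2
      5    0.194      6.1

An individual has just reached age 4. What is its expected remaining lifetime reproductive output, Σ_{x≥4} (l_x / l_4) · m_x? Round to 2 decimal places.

10.03

l_4 = 0.245. Conditional survival from age 4 to x is l_x / l_4.
  x=4: (0.245/0.245) × 5.2 = 5.2000
  x=5: (0.194/0.245) × 6.1 = 4.8302
Sum = 5.2000 + 4.8302 = 10.0302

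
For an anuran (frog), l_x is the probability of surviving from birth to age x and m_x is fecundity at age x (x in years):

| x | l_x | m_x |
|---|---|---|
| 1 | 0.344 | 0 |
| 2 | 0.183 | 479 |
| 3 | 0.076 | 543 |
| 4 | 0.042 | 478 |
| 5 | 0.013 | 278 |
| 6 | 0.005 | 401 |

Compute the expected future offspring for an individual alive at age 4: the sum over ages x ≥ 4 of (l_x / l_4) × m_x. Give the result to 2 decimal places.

611.79

l_4 = 0.042. Conditional survival from age 4 to x is l_x / l_4.
  x=4: (0.042/0.042) × 478 = 478.0000
  x=5: (0.013/0.042) × 278 = 86.0476
  x=6: (0.005/0.042) × 401 = 47.7381
Sum = 478.0000 + 86.0476 + 47.7381 = 611.7857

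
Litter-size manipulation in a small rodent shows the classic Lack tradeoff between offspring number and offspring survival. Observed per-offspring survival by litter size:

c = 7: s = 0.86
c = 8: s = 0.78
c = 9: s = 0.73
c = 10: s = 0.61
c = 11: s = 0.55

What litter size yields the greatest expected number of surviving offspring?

Expected surviving offspring = c × s(c):
  c=7: 7 × 0.86 = 6.020
  c=8: 8 × 0.78 = 6.240
  c=9: 9 × 0.73 = 6.570
  c=10: 10 × 0.61 = 6.100
  c=11: 11 × 0.55 = 6.050
Maximum at c = 9 (6.570 surviving offspring).

9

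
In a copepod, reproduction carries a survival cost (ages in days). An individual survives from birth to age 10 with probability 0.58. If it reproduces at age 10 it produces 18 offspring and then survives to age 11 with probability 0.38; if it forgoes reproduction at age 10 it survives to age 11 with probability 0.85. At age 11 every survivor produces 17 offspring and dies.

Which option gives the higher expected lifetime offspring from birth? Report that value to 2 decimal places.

breed at age 10: R₀ = 0.58 × (18 + 0.38 × 17) = 0.58 × 24.4600 = 14.1868
delay to age 11: R₀ = 0.58 × (0.85 × 17) = 0.58 × 14.4500 = 8.3810
Higher: breed at age 10 (14.1868).

14.19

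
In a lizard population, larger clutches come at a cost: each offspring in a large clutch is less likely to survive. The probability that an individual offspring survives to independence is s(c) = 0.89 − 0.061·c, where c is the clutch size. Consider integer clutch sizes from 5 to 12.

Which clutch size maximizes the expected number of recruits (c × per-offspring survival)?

Expected recruits = c × s(c):
  c=5: 5 × 0.585 = 2.925
  c=6: 6 × 0.524 = 3.144
  c=7: 7 × 0.463 = 3.241
  c=8: 8 × 0.402 = 3.216
  c=9: 9 × 0.341 = 3.069
  c=10: 10 × 0.280 = 2.800
  c=11: 11 × 0.219 = 2.409
  c=12: 12 × 0.158 = 1.896
Maximum at c = 7 (3.241 recruits).

7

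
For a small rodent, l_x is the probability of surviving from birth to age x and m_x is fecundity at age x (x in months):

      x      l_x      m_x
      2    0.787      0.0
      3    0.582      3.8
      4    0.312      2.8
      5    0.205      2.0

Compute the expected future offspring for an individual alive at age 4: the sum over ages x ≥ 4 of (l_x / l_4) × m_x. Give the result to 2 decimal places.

l_4 = 0.312. Conditional survival from age 4 to x is l_x / l_4.
  x=4: (0.312/0.312) × 2.8 = 2.8000
  x=5: (0.205/0.312) × 2.0 = 1.3141
Sum = 2.8000 + 1.3141 = 4.1141

4.11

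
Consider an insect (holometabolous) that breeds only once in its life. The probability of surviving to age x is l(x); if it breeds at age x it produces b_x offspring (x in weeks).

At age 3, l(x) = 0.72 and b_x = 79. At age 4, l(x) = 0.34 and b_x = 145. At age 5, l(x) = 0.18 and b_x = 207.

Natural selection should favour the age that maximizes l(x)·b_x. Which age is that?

3

Expected offspring if breeding at age x = l(x) × b_x:
  age 3: 0.72 × 79 = 56.880
  age 4: 0.34 × 145 = 49.300
  age 5: 0.18 × 207 = 37.260
Maximum at age 3 (56.880).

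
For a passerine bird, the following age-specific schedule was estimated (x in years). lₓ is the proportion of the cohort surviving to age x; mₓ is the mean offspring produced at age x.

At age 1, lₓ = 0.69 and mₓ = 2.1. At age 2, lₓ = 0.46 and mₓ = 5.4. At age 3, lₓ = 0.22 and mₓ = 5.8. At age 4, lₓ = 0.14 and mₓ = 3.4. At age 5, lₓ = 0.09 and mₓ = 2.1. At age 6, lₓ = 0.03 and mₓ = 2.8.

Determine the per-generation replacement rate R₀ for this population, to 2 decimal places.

5.96

R₀ = Σ lₓ mₓ:
  age 1: 0.69 × 2.1 = 1.4490
  age 2: 0.46 × 5.4 = 2.4840
  age 3: 0.22 × 5.8 = 1.2760
  age 4: 0.14 × 3.4 = 0.4760
  age 5: 0.09 × 2.1 = 0.1890
  age 6: 0.03 × 2.8 = 0.0840
R₀ = 1.4490 + 2.4840 + 1.2760 + 0.4760 + 0.1890 + 0.0840 = 5.9580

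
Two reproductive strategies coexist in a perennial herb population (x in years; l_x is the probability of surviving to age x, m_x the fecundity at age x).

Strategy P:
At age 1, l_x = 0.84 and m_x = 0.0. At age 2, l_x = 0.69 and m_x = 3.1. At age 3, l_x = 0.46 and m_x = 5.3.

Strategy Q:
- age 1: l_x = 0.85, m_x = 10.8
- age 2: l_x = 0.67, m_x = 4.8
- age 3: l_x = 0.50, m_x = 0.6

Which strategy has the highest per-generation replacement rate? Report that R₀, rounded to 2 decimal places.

Strategy P: R₀ = 0.84×0.0 + 0.69×3.1 + 0.46×5.3 = 4.5770
Strategy Q: R₀ = 0.85×10.8 + 0.67×4.8 + 0.50×0.6 = 12.6960
Highest R₀: strategy Q with 12.6960.

12.70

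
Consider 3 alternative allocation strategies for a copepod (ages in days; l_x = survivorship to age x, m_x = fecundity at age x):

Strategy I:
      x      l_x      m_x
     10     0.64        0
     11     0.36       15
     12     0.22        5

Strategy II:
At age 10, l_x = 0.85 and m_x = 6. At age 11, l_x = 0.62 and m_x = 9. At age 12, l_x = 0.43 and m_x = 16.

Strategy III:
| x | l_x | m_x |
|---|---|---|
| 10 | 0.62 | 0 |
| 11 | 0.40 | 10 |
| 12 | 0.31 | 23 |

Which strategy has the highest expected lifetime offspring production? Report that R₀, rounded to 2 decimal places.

17.56

Strategy I: R₀ = 0.64×0 + 0.36×15 + 0.22×5 = 6.5000
Strategy II: R₀ = 0.85×6 + 0.62×9 + 0.43×16 = 17.5600
Strategy III: R₀ = 0.62×0 + 0.40×10 + 0.31×23 = 11.1300
Highest R₀: strategy II with 17.5600.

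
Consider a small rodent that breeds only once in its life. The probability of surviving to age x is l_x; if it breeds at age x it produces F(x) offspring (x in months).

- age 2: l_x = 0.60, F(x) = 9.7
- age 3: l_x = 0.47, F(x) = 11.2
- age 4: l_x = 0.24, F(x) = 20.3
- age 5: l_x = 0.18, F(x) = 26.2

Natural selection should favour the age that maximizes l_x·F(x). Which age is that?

2

Expected offspring if breeding at age x = l_x × F(x):
  age 2: 0.60 × 9.7 = 5.820
  age 3: 0.47 × 11.2 = 5.264
  age 4: 0.24 × 20.3 = 4.872
  age 5: 0.18 × 26.2 = 4.716
Maximum at age 2 (5.820).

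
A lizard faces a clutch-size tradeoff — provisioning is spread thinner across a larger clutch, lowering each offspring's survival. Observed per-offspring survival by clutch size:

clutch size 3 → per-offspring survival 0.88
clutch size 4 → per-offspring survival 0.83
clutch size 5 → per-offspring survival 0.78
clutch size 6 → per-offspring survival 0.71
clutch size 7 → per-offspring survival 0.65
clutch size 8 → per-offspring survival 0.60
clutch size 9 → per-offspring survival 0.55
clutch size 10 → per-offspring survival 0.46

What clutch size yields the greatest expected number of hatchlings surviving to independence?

9

Expected hatchlings surviving to independence = c × s(c):
  c=3: 3 × 0.88 = 2.640
  c=4: 4 × 0.83 = 3.320
  c=5: 5 × 0.78 = 3.900
  c=6: 6 × 0.71 = 4.260
  c=7: 7 × 0.65 = 4.550
  c=8: 8 × 0.60 = 4.800
  c=9: 9 × 0.55 = 4.950
  c=10: 10 × 0.46 = 4.600
Maximum at c = 9 (4.950 hatchlings surviving to independence).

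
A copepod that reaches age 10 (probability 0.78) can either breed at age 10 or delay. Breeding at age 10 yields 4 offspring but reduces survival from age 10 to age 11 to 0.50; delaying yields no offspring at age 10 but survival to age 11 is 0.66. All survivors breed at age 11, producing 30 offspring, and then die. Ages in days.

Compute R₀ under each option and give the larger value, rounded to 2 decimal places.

breed at age 10: R₀ = 0.78 × (4 + 0.50 × 30) = 0.78 × 19.0000 = 14.8200
delay to age 11: R₀ = 0.78 × (0.66 × 30) = 0.78 × 19.8000 = 15.4440
Higher: delay to age 11 (15.4440).

15.44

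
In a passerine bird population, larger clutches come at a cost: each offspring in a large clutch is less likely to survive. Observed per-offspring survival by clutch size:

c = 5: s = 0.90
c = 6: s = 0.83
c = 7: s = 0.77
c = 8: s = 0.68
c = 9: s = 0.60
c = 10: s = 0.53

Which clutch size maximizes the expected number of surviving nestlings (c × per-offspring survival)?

8

Expected surviving nestlings = c × s(c):
  c=5: 5 × 0.90 = 4.500
  c=6: 6 × 0.83 = 4.980
  c=7: 7 × 0.77 = 5.390
  c=8: 8 × 0.68 = 5.440
  c=9: 9 × 0.60 = 5.400
  c=10: 10 × 0.53 = 5.300
Maximum at c = 8 (5.440 surviving nestlings).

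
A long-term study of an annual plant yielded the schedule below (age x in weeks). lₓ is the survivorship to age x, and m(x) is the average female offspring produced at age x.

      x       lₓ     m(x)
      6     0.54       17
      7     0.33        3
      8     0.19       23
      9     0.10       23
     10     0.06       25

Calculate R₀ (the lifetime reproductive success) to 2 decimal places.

18.34

R₀ = Σ lₓ m(x):
  age 6: 0.54 × 17 = 9.1800
  age 7: 0.33 × 3 = 0.9900
  age 8: 0.19 × 23 = 4.3700
  age 9: 0.10 × 23 = 2.3000
  age 10: 0.06 × 25 = 1.5000
R₀ = 9.1800 + 0.9900 + 4.3700 + 2.3000 + 1.5000 = 18.3400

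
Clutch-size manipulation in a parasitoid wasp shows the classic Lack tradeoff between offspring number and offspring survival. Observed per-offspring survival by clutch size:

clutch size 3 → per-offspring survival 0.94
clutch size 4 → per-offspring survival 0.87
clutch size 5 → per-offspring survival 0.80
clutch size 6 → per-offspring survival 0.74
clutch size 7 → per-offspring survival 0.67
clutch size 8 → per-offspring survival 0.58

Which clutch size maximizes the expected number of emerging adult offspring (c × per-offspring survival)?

7

Expected emerging adult offspring = c × s(c):
  c=3: 3 × 0.94 = 2.820
  c=4: 4 × 0.87 = 3.480
  c=5: 5 × 0.80 = 4.000
  c=6: 6 × 0.74 = 4.440
  c=7: 7 × 0.67 = 4.690
  c=8: 8 × 0.58 = 4.640
Maximum at c = 7 (4.690 emerging adult offspring).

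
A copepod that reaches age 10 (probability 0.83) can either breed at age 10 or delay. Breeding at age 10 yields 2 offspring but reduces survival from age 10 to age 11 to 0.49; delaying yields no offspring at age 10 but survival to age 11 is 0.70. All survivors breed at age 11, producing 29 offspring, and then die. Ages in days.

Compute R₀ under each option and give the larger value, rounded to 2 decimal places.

16.85

breed at age 10: R₀ = 0.83 × (2 + 0.49 × 29) = 0.83 × 16.2100 = 13.4543
delay to age 11: R₀ = 0.83 × (0.70 × 29) = 0.83 × 20.3000 = 16.8490
Higher: delay to age 11 (16.8490).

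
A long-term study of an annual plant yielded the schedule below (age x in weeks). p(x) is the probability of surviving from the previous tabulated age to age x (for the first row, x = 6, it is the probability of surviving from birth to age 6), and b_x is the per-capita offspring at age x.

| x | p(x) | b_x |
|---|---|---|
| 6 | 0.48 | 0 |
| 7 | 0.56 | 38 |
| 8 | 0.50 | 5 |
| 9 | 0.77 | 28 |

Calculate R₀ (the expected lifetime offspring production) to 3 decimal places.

13.784

Survivorship from birth: l_x = p_6·p_7·…·p_x.
  l_6 = 0.48000
  l_7 = 0.26880
  l_8 = 0.13440
  l_9 = 0.10349
R₀ = Σ l_x b_x:
  age 6: 0.48000 × 0 = 0.0000
  age 7: 0.26880 × 38 = 10.2144
  age 8: 0.13440 × 5 = 0.6720
  age 9: 0.10349 × 28 = 2.8977
R₀ = 0.0000 + 10.2144 + 0.6720 + 2.8977 = 13.7841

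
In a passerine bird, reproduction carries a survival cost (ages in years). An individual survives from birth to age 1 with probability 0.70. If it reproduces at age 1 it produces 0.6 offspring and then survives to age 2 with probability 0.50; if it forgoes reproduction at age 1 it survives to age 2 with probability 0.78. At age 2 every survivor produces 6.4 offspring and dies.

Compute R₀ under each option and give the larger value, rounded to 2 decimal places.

3.49

breed at age 1: R₀ = 0.70 × (0.6 + 0.50 × 6.4) = 0.70 × 3.8000 = 2.6600
delay to age 2: R₀ = 0.70 × (0.78 × 6.4) = 0.70 × 4.9920 = 3.4944
Higher: delay to age 2 (3.4944).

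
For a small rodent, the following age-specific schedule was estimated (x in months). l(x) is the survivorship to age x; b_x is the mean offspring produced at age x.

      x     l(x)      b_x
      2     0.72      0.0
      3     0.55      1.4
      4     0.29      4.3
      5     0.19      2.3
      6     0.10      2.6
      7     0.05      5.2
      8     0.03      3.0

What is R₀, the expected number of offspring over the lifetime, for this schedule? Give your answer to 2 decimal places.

R₀ = Σ l(x) b_x:
  age 2: 0.72 × 0.0 = 0.0000
  age 3: 0.55 × 1.4 = 0.7700
  age 4: 0.29 × 4.3 = 1.2470
  age 5: 0.19 × 2.3 = 0.4370
  age 6: 0.10 × 2.6 = 0.2600
  age 7: 0.05 × 5.2 = 0.2600
  age 8: 0.03 × 3.0 = 0.0900
R₀ = 0.0000 + 0.7700 + 1.2470 + 0.4370 + 0.2600 + 0.2600 + 0.0900 = 3.0640

3.06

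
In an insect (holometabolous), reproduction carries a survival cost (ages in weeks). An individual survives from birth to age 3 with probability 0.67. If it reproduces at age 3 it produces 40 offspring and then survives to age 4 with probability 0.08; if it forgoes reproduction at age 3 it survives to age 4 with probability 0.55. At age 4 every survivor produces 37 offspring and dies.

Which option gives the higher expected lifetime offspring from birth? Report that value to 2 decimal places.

28.78

breed at age 3: R₀ = 0.67 × (40 + 0.08 × 37) = 0.67 × 42.9600 = 28.7832
delay to age 4: R₀ = 0.67 × (0.55 × 37) = 0.67 × 20.3500 = 13.6345
Higher: breed at age 3 (28.7832).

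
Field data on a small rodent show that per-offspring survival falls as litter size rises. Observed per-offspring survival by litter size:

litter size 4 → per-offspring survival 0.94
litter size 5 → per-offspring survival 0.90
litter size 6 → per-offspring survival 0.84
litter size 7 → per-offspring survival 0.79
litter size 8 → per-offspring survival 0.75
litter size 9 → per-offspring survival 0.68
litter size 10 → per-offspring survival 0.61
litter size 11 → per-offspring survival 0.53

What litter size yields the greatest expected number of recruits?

9

Expected recruits = c × s(c):
  c=4: 4 × 0.94 = 3.760
  c=5: 5 × 0.90 = 4.500
  c=6: 6 × 0.84 = 5.040
  c=7: 7 × 0.79 = 5.530
  c=8: 8 × 0.75 = 6.000
  c=9: 9 × 0.68 = 6.120
  c=10: 10 × 0.61 = 6.100
  c=11: 11 × 0.53 = 5.830
Maximum at c = 9 (6.120 recruits).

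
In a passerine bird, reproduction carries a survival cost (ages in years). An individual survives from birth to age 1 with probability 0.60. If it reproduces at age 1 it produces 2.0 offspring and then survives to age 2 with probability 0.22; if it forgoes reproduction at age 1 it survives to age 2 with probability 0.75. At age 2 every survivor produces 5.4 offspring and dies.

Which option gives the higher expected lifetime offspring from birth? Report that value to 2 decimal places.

2.43

breed at age 1: R₀ = 0.60 × (2.0 + 0.22 × 5.4) = 0.60 × 3.1880 = 1.9128
delay to age 2: R₀ = 0.60 × (0.75 × 5.4) = 0.60 × 4.0500 = 2.4300
Higher: delay to age 2 (2.4300).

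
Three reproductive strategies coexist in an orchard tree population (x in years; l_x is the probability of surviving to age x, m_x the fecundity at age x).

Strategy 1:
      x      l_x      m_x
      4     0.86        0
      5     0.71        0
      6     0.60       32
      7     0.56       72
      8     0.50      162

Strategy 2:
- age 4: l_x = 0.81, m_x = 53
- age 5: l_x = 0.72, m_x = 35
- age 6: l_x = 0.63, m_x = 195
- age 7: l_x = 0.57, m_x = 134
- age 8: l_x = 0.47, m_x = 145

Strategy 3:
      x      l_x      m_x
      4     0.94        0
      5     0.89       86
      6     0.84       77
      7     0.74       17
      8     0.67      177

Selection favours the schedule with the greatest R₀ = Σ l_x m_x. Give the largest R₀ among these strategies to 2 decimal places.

335.51

Strategy 1: R₀ = 0.86×0 + 0.71×0 + 0.60×32 + 0.56×72 + 0.50×162 = 140.5200
Strategy 2: R₀ = 0.81×53 + 0.72×35 + 0.63×195 + 0.57×134 + 0.47×145 = 335.5100
Strategy 3: R₀ = 0.94×0 + 0.89×86 + 0.84×77 + 0.74×17 + 0.67×177 = 272.3900
Highest R₀: strategy 2 with 335.5100.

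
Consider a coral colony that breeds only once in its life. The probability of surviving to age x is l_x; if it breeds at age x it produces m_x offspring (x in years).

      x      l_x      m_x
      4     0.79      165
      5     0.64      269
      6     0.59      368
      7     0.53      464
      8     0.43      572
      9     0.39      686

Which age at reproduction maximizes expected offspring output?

Expected offspring if breeding at age x = l_x × m_x:
  age 4: 0.79 × 165 = 130.350
  age 5: 0.64 × 269 = 172.160
  age 6: 0.59 × 368 = 217.120
  age 7: 0.53 × 464 = 245.920
  age 8: 0.43 × 572 = 245.960
  age 9: 0.39 × 686 = 267.540
Maximum at age 9 (267.540).

9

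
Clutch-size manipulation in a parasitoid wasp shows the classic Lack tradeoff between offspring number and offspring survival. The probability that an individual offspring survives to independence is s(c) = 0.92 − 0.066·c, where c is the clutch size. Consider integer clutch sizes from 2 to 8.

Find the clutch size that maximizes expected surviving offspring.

7

Expected surviving offspring = c × s(c):
  c=2: 2 × 0.788 = 1.576
  c=3: 3 × 0.722 = 2.166
  c=4: 4 × 0.656 = 2.624
  c=5: 5 × 0.590 = 2.950
  c=6: 6 × 0.524 = 3.144
  c=7: 7 × 0.458 = 3.206
  c=8: 8 × 0.392 = 3.136
Maximum at c = 7 (3.206 surviving offspring).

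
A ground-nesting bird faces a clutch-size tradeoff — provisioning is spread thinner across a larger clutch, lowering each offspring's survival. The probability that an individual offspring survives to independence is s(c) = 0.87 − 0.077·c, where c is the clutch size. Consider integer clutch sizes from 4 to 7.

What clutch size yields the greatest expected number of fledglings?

6

Expected fledglings = c × s(c):
  c=4: 4 × 0.562 = 2.248
  c=5: 5 × 0.485 = 2.425
  c=6: 6 × 0.408 = 2.448
  c=7: 7 × 0.331 = 2.317
Maximum at c = 6 (2.448 fledglings).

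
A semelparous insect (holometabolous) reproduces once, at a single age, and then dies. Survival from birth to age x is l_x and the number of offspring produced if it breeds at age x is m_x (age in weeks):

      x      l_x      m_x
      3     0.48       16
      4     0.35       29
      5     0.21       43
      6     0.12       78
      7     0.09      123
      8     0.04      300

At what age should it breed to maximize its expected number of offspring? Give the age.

Expected offspring if breeding at age x = l_x × m_x:
  age 3: 0.48 × 16 = 7.680
  age 4: 0.35 × 29 = 10.150
  age 5: 0.21 × 43 = 9.030
  age 6: 0.12 × 78 = 9.360
  age 7: 0.09 × 123 = 11.070
  age 8: 0.04 × 300 = 12.000
Maximum at age 8 (12.000).

8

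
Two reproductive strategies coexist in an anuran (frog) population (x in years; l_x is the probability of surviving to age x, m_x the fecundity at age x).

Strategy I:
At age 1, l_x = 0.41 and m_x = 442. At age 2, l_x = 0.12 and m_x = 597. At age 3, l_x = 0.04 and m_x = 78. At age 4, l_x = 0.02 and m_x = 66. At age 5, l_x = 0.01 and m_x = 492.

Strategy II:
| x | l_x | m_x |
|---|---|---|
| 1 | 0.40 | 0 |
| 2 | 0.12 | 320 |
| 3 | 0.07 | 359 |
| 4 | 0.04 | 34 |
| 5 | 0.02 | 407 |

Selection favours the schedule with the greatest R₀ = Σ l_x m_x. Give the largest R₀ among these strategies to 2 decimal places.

262.22

Strategy I: R₀ = 0.41×442 + 0.12×597 + 0.04×78 + 0.02×66 + 0.01×492 = 262.2200
Strategy II: R₀ = 0.40×0 + 0.12×320 + 0.07×359 + 0.04×34 + 0.02×407 = 73.0300
Highest R₀: strategy I with 262.2200.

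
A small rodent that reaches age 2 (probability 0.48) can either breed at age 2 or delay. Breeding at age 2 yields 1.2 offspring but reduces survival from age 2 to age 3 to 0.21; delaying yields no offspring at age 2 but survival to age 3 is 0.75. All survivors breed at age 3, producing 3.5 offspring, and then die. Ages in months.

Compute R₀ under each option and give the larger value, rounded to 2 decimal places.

breed at age 2: R₀ = 0.48 × (1.2 + 0.21 × 3.5) = 0.48 × 1.9350 = 0.9288
delay to age 3: R₀ = 0.48 × (0.75 × 3.5) = 0.48 × 2.6250 = 1.2600
Higher: delay to age 3 (1.2600).

1.26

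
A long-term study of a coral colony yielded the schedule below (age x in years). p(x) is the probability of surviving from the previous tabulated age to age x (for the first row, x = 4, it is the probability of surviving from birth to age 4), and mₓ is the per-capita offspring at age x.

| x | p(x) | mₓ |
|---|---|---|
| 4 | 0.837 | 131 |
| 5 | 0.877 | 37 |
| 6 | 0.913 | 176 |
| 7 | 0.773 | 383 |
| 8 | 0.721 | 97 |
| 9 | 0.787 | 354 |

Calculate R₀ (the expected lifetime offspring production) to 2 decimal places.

Survivorship from birth: l_x = p_4·p_5·…·p_x.
  l_4 = 0.83700
  l_5 = 0.73405
  l_6 = 0.67019
  l_7 = 0.51805
  l_8 = 0.37352
  l_9 = 0.29396
R₀ = Σ l_x mₓ:
  age 4: 0.83700 × 131 = 109.6470
  age 5: 0.73405 × 37 = 27.1598
  age 6: 0.67019 × 176 = 117.9534
  age 7: 0.51805 × 383 = 198.4132
  age 8: 0.37352 × 97 = 36.2314
  age 9: 0.29396 × 354 = 104.0618
R₀ = 109.6470 + 27.1598 + 117.9534 + 198.4132 + 36.2314 + 104.0618 = 593.4667

593.47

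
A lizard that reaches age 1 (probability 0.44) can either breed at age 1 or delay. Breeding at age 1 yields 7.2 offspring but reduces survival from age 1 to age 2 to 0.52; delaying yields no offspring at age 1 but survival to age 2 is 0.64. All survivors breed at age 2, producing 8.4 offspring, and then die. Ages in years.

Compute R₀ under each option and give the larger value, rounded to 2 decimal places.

breed at age 1: R₀ = 0.44 × (7.2 + 0.52 × 8.4) = 0.44 × 11.5680 = 5.0899
delay to age 2: R₀ = 0.44 × (0.64 × 8.4) = 0.44 × 5.3760 = 2.3654
Higher: breed at age 1 (5.0899).

5.09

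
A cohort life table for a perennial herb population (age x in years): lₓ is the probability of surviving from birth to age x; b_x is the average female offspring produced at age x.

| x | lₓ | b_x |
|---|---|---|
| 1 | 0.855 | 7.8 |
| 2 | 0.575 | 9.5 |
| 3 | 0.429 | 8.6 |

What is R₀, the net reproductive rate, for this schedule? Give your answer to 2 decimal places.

R₀ = Σ lₓ b_x:
  age 1: 0.855 × 7.8 = 6.6690
  age 2: 0.575 × 9.5 = 5.4625
  age 3: 0.429 × 8.6 = 3.6894
R₀ = 6.6690 + 5.4625 + 3.6894 = 15.8209

15.82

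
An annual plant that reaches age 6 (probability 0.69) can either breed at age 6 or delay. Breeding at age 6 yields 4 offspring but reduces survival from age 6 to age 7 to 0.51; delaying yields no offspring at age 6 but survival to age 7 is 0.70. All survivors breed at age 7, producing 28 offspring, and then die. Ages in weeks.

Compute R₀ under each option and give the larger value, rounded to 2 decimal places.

breed at age 6: R₀ = 0.69 × (4 + 0.51 × 28) = 0.69 × 18.2800 = 12.6132
delay to age 7: R₀ = 0.69 × (0.70 × 28) = 0.69 × 19.6000 = 13.5240
Higher: delay to age 7 (13.5240).

13.52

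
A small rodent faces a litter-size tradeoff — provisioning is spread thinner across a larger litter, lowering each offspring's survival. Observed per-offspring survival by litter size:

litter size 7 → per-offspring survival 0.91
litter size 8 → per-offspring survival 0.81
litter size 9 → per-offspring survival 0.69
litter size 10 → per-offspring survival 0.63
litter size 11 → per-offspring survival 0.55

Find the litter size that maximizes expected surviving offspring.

Expected surviving offspring = c × s(c):
  c=7: 7 × 0.91 = 6.370
  c=8: 8 × 0.81 = 6.480
  c=9: 9 × 0.69 = 6.210
  c=10: 10 × 0.63 = 6.300
  c=11: 11 × 0.55 = 6.050
Maximum at c = 8 (6.480 surviving offspring).

8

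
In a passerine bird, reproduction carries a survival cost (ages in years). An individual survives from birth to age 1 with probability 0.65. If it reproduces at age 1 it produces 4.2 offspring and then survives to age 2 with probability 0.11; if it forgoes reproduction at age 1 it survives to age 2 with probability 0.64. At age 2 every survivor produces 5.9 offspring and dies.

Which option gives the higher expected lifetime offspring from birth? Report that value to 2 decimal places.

breed at age 1: R₀ = 0.65 × (4.2 + 0.11 × 5.9) = 0.65 × 4.8490 = 3.1519
delay to age 2: R₀ = 0.65 × (0.64 × 5.9) = 0.65 × 3.7760 = 2.4544
Higher: breed at age 1 (3.1519).

3.15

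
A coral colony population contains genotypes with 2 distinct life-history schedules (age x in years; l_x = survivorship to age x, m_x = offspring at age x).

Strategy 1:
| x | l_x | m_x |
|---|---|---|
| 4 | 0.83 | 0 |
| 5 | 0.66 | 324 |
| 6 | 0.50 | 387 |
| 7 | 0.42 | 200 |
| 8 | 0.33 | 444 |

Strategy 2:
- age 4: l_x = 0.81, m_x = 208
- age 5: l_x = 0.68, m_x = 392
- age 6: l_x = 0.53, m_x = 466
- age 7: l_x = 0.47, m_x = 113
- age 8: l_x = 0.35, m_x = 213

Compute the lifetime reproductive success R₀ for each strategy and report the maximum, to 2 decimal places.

Strategy 1: R₀ = 0.83×0 + 0.66×324 + 0.50×387 + 0.42×200 + 0.33×444 = 637.8600
Strategy 2: R₀ = 0.81×208 + 0.68×392 + 0.53×466 + 0.47×113 + 0.35×213 = 809.6800
Highest R₀: strategy 2 with 809.6800.

809.68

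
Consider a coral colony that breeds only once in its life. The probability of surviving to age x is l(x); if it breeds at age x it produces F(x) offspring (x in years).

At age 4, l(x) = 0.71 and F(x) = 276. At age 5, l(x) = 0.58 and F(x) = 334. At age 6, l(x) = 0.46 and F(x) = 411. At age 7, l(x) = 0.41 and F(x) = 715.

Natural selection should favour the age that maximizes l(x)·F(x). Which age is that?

Expected offspring if breeding at age x = l(x) × F(x):
  age 4: 0.71 × 276 = 195.960
  age 5: 0.58 × 334 = 193.720
  age 6: 0.46 × 411 = 189.060
  age 7: 0.41 × 715 = 293.150
Maximum at age 7 (293.150).

7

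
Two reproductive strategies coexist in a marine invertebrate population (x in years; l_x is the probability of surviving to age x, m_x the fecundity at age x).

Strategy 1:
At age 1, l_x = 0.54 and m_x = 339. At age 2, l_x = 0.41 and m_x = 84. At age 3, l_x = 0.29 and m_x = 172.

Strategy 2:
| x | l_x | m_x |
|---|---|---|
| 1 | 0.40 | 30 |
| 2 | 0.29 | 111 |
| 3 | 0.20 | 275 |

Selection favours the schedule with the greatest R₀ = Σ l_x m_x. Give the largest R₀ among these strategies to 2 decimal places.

Strategy 1: R₀ = 0.54×339 + 0.41×84 + 0.29×172 = 267.3800
Strategy 2: R₀ = 0.40×30 + 0.29×111 + 0.20×275 = 99.1900
Highest R₀: strategy 1 with 267.3800.

267.38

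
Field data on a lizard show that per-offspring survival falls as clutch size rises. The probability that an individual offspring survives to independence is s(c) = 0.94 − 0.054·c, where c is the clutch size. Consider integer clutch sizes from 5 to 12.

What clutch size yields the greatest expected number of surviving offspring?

9

Expected surviving offspring = c × s(c):
  c=5: 5 × 0.670 = 3.350
  c=6: 6 × 0.616 = 3.696
  c=7: 7 × 0.562 = 3.934
  c=8: 8 × 0.508 = 4.064
  c=9: 9 × 0.454 = 4.086
  c=10: 10 × 0.400 = 4.000
  c=11: 11 × 0.346 = 3.806
  c=12: 12 × 0.292 = 3.504
Maximum at c = 9 (4.086 surviving offspring).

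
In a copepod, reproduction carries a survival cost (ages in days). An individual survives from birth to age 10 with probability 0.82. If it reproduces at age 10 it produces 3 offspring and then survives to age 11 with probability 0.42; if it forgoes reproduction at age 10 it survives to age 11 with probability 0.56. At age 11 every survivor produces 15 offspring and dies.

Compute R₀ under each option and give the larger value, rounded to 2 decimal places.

breed at age 10: R₀ = 0.82 × (3 + 0.42 × 15) = 0.82 × 9.3000 = 7.6260
delay to age 11: R₀ = 0.82 × (0.56 × 15) = 0.82 × 8.4000 = 6.8880
Higher: breed at age 10 (7.6260).

7.63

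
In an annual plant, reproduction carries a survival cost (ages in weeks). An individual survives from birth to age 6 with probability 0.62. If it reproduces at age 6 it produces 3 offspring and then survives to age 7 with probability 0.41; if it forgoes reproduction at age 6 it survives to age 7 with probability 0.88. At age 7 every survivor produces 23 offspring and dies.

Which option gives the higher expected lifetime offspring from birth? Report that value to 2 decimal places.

breed at age 6: R₀ = 0.62 × (3 + 0.41 × 23) = 0.62 × 12.4300 = 7.7066
delay to age 7: R₀ = 0.62 × (0.88 × 23) = 0.62 × 20.2400 = 12.5488
Higher: delay to age 7 (12.5488).

12.55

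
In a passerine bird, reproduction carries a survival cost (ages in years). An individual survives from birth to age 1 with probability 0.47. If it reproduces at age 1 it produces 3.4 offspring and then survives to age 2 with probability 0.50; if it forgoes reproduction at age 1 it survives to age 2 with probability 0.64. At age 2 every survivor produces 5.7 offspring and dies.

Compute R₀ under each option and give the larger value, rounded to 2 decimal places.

breed at age 1: R₀ = 0.47 × (3.4 + 0.50 × 5.7) = 0.47 × 6.2500 = 2.9375
delay to age 2: R₀ = 0.47 × (0.64 × 5.7) = 0.47 × 3.6480 = 1.7146
Higher: breed at age 1 (2.9375).

2.94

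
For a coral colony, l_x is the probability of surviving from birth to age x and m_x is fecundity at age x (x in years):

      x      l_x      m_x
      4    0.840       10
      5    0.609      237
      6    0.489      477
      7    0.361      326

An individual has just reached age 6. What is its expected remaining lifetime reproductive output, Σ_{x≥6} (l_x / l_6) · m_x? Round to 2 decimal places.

l_6 = 0.489. Conditional survival from age 6 to x is l_x / l_6.
  x=6: (0.489/0.489) × 477 = 477.0000
  x=7: (0.361/0.489) × 326 = 240.6667
Sum = 477.0000 + 240.6667 = 717.6667

717.67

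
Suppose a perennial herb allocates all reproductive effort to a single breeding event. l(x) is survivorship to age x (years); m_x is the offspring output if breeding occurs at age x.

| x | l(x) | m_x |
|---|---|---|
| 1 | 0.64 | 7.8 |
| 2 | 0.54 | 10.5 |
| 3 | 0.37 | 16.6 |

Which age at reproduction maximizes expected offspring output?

3

Expected offspring if breeding at age x = l(x) × m_x:
  age 1: 0.64 × 7.8 = 4.992
  age 2: 0.54 × 10.5 = 5.670
  age 3: 0.37 × 16.6 = 6.142
Maximum at age 3 (6.142).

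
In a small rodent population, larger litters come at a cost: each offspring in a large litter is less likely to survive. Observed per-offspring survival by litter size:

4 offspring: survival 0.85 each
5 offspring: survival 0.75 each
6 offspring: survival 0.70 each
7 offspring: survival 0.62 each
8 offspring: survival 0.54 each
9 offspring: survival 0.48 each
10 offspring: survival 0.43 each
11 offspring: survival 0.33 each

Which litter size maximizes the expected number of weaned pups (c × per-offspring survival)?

Expected weaned pups = c × s(c):
  c=4: 4 × 0.85 = 3.400
  c=5: 5 × 0.75 = 3.750
  c=6: 6 × 0.70 = 4.200
  c=7: 7 × 0.62 = 4.340
  c=8: 8 × 0.54 = 4.320
  c=9: 9 × 0.48 = 4.320
  c=10: 10 × 0.43 = 4.300
  c=11: 11 × 0.33 = 3.630
Maximum at c = 7 (4.340 weaned pups).

7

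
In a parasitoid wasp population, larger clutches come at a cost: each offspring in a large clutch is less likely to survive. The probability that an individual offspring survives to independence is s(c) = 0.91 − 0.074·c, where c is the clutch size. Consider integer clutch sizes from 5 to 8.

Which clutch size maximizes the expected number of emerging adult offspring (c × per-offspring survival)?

Expected emerging adult offspring = c × s(c):
  c=5: 5 × 0.540 = 2.700
  c=6: 6 × 0.466 = 2.796
  c=7: 7 × 0.392 = 2.744
  c=8: 8 × 0.318 = 2.544
Maximum at c = 6 (2.796 emerging adult offspring).

6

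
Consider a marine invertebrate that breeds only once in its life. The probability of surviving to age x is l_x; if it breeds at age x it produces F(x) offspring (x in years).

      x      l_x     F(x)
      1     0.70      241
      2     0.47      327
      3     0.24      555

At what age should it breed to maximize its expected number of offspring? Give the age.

1

Expected offspring if breeding at age x = l_x × F(x):
  age 1: 0.70 × 241 = 168.700
  age 2: 0.47 × 327 = 153.690
  age 3: 0.24 × 555 = 133.200
Maximum at age 1 (168.700).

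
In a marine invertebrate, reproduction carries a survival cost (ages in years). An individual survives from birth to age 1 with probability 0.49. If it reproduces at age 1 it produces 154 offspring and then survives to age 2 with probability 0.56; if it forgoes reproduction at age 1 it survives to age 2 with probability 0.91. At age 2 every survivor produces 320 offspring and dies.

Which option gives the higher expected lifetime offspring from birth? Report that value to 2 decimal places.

breed at age 1: R₀ = 0.49 × (154 + 0.56 × 320) = 0.49 × 333.2000 = 163.2680
delay to age 2: R₀ = 0.49 × (0.91 × 320) = 0.49 × 291.2000 = 142.6880
Higher: breed at age 1 (163.2680).

163.27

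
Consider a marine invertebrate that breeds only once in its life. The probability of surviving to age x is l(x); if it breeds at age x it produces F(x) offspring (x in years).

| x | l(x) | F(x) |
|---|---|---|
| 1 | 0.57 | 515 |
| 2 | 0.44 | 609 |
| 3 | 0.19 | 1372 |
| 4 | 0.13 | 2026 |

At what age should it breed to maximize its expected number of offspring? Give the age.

Expected offspring if breeding at age x = l(x) × F(x):
  age 1: 0.57 × 515 = 293.550
  age 2: 0.44 × 609 = 267.960
  age 3: 0.19 × 1372 = 260.680
  age 4: 0.13 × 2026 = 263.380
Maximum at age 1 (293.550).

1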